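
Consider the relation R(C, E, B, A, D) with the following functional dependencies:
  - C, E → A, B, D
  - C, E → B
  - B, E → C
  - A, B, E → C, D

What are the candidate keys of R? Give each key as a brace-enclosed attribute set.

{B, E}, {C, E}

No FD produces {E}, so it must be in every candidate key.
{B, E} is a candidate key since {B, E}⁺ = {A, B, C, D, E} covers every attribute.
{C, E} is a candidate key since {C, E}⁺ = {A, B, C, D, E} covers every attribute.
No proper subset of any of these is a key, and no other minimal superkey exists.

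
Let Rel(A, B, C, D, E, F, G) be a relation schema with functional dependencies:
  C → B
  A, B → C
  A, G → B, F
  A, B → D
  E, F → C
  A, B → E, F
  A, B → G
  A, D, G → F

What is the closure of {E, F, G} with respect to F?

{B, C, E, F, G}

Start with {E, F, G}.
E, F → C applies; add {C} → now {C, E, F, G}.
C → B applies; add {B} → now {B, C, E, F, G}.
No further FD applies.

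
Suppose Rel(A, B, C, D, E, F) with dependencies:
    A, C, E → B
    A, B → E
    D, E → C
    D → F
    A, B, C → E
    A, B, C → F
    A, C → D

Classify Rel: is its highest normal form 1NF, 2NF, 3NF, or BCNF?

1NF

Candidate keys: {A, B, C}, {A, B, D}, {A, C, E}, {A, D, E}. Prime attributes: {A, B, C, D, E}.
A, B → E: {A, B}⁺ = {A, B, E}, which is not all of the attributes, so the left side is not a superkey — BCNF is violated.
Because {F} is non-prime and the left side of D → F is not a superkey, the relation is not in 3NF.
{A, C} is a proper subset of the key {A, B, C}, and {A, C}⁺ contains the non-prime attribute {F} — a partial dependency, so 2NF is violated.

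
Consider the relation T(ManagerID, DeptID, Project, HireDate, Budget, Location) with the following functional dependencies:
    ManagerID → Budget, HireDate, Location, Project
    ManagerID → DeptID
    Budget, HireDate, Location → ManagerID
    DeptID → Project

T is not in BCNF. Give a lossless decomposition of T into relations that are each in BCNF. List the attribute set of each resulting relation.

{Budget, DeptID, HireDate, Location, ManagerID}; {DeptID, Project}

Candidate keys of the original relation: {Budget, HireDate, Location}, {ManagerID}.
Within {Budget, DeptID, HireDate, Location, ManagerID, Project}: {DeptID}⁺ ∩ {Budget, DeptID, HireDate, Location, ManagerID, Project} = {DeptID, Project}, not the whole set, so DeptID → Project violates BCNF; decompose into {DeptID, Project} and {Budget, DeptID, HireDate, Location, ManagerID}.
{DeptID, Project} has no BCNF violation.
{Budget, DeptID, HireDate, Location, ManagerID} has no BCNF violation.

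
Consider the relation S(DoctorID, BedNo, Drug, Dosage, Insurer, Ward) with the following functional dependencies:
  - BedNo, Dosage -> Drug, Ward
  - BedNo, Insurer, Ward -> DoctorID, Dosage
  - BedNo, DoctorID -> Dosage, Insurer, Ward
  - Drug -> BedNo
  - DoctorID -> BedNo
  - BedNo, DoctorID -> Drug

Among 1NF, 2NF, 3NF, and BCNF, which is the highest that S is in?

3NF

Candidate keys: {BedNo, Dosage, Insurer}, {BedNo, Insurer, Ward}, {DoctorID}, {Dosage, Drug, Insurer}, {Drug, Insurer, Ward}. Prime attributes: {BedNo, DoctorID, Dosage, Drug, Insurer, Ward}.
For BedNo, Dosage -> Drug, Ward we have {BedNo, Dosage}⁺ = {BedNo, Dosage, Drug, Ward}; {BedNo, Dosage} is not a superkey, so BCNF fails.
But every attribute on its right side ({Drug, Ward}) is prime, and the same holds for every other non-superkey FD, so 3NF still holds.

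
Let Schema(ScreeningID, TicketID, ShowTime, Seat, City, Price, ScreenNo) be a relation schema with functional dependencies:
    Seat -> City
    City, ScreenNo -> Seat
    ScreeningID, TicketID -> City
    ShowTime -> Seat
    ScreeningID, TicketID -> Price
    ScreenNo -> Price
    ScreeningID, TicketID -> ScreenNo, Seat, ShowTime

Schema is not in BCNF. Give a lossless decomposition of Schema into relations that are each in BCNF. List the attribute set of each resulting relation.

{City, Seat}; {Price, ScreenNo}; {ScreenNo, ScreeningID, ShowTime, TicketID}; {Seat, ShowTime}

Candidate key of the original relation: {ScreeningID, TicketID}.
{City, Price, ScreenNo, ScreeningID, Seat, ShowTime, TicketID}: {Seat} determines {City, Seat} here but is not a superkey — split on Seat -> City, giving {City, Seat} and {Price, ScreenNo, ScreeningID, Seat, ShowTime, TicketID}.
{City, Seat} is in BCNF.
{Price, ScreenNo, ScreeningID, Seat, ShowTime, TicketID}: {ShowTime} determines {Seat, ShowTime} here but is not a superkey — split on ShowTime -> Seat, giving {Seat, ShowTime} and {Price, ScreenNo, ScreeningID, ShowTime, TicketID}.
{Seat, ShowTime} is in BCNF.
{Price, ScreenNo, ScreeningID, ShowTime, TicketID}: {ScreenNo} determines {Price, ScreenNo} here but is not a superkey — split on ScreenNo -> Price, giving {Price, ScreenNo} and {ScreenNo, ScreeningID, ShowTime, TicketID}.
{Price, ScreenNo} is in BCNF.
{ScreenNo, ScreeningID, ShowTime, TicketID} is in BCNF.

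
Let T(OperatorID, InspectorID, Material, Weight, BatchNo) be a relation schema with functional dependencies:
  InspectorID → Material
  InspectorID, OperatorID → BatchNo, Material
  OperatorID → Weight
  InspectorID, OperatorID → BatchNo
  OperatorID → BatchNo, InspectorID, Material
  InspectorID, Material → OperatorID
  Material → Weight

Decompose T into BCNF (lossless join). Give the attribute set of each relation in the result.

Candidate keys of the original relation: {InspectorID}, {OperatorID}.
{BatchNo, InspectorID, Material, OperatorID, Weight}: {Material} determines {Material, Weight} here but is not a superkey — split on Material → Weight, giving {Material, Weight} and {BatchNo, InspectorID, Material, OperatorID}.
{Material, Weight} is in BCNF.
{BatchNo, InspectorID, Material, OperatorID} is in BCNF.

{BatchNo, InspectorID, Material, OperatorID}; {Material, Weight}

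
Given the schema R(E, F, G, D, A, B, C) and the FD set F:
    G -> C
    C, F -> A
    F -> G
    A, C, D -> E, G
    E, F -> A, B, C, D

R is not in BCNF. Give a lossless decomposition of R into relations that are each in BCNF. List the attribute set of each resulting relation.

{A, F, G}; {B, D, E, F}; {C, G}

Candidate keys of the original relation: {D, F}, {E, F}.
In {A, B, C, D, E, F, G}, {G} is not a superkey ({G}⁺ restricted to this set is {C, G}), so split on G -> C into {C, G} and {A, B, D, E, F, G}.
{C, G}: every determinant is a superkey — BCNF.
In {A, B, D, E, F, G}, {F} is not a superkey ({F}⁺ restricted to this set is {A, F, G}), so split on F -> A, G into {A, F, G} and {B, D, E, F}.
{A, F, G}: every determinant is a superkey — BCNF.
{B, D, E, F}: every determinant is a superkey — BCNF.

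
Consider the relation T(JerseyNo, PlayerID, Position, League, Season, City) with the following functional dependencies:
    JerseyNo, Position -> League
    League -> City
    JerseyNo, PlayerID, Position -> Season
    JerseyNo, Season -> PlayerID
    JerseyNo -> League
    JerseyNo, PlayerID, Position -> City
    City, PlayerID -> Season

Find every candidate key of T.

{JerseyNo, PlayerID, Position}, {JerseyNo, Position, Season}

{JerseyNo, Position} never appear on the right of any FD, so every key must include all of them.
Closure of {JerseyNo, PlayerID, Position} is {City, JerseyNo, League, PlayerID, Position, Season}, the whole schema; {JerseyNo, PlayerID, Position} is a candidate key.
Closure of {JerseyNo, Position, Season} is {City, JerseyNo, League, PlayerID, Position, Season}, the whole schema; {JerseyNo, Position, Season} is a candidate key.
These are minimal and exhaustive — every other superkey contains one of them.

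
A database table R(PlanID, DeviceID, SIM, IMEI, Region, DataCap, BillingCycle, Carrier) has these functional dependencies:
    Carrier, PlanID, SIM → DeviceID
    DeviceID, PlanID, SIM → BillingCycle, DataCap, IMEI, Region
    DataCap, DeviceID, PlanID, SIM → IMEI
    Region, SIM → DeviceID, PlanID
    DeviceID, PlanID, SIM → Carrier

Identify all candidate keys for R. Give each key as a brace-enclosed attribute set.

{Carrier, PlanID, SIM}, {DeviceID, PlanID, SIM}, {Region, SIM}

Attributes never on any right-hand side: {SIM} — every candidate key must contain it.
Closure of {Region, SIM} is {BillingCycle, Carrier, DataCap, DeviceID, IMEI, PlanID, Region, SIM}, the whole schema; {Region, SIM} is a candidate key.
Closure of {Carrier, PlanID, SIM} is {BillingCycle, Carrier, DataCap, DeviceID, IMEI, PlanID, Region, SIM}, the whole schema; {Carrier, PlanID, SIM} is a candidate key.
Closure of {DeviceID, PlanID, SIM} is {BillingCycle, Carrier, DataCap, DeviceID, IMEI, PlanID, Region, SIM}, the whole schema; {DeviceID, PlanID, SIM} is a candidate key.
These are minimal and exhaustive — every other superkey contains one of them.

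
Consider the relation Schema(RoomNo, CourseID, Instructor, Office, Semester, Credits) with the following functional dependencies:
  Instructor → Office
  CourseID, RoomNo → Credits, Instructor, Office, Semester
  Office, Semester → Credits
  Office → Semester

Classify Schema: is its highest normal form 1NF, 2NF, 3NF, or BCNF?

Candidate key: {CourseID, RoomNo}. Prime attributes: {CourseID, RoomNo}.
For Instructor → Office we have {Instructor}⁺ = {Credits, Instructor, Office, Semester}; {Instructor} is not a superkey, so BCNF fails.
Because {Office} is non-prime and the left side of Instructor → Office is not a superkey, the relation is not in 3NF.
No proper subset of a key has a non-prime attribute in its closure, so there is no partial dependency; 2NF holds.

2NF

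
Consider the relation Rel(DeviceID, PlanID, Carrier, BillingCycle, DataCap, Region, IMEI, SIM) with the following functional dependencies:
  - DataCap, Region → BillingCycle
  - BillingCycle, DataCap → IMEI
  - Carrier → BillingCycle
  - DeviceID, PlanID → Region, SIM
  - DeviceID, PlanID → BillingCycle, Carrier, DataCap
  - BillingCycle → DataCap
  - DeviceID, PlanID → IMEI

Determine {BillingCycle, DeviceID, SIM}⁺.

{BillingCycle, DataCap, DeviceID, IMEI, SIM}

Start with {BillingCycle, DeviceID, SIM}.
BillingCycle → DataCap applies; add {DataCap} → now {BillingCycle, DataCap, DeviceID, SIM}.
BillingCycle, DataCap → IMEI applies; add {IMEI} → now {BillingCycle, DataCap, DeviceID, IMEI, SIM}.
No further FD applies.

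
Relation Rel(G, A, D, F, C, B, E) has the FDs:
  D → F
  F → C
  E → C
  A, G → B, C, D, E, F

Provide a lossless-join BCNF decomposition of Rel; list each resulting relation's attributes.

{A, B, D, E, G}; {C, F}; {D, F}

Candidate key of the original relation: {A, G}.
In {A, B, C, D, E, F, G}, {D} is not a superkey ({D}⁺ restricted to this set is {C, D, F}), so split on D → C, F into {C, D, F} and {A, B, D, E, G}.
In {C, D, F}, {F} is not a superkey ({F}⁺ restricted to this set is {C, F}), so split on F → C into {C, F} and {D, F}.
{C, F}: every determinant is a superkey — BCNF.
{D, F}: every determinant is a superkey — BCNF.
{A, B, D, E, G}: every determinant is a superkey — BCNF.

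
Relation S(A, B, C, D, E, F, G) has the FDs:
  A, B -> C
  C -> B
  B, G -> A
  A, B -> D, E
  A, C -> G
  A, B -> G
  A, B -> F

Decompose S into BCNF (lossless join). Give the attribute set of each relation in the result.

Candidate keys of the original relation: {A, B}, {A, C}, {B, G}, {C, G}.
In {A, B, C, D, E, F, G}, {C} is not a superkey ({C}⁺ restricted to this set is {B, C}), so split on C -> B into {B, C} and {A, C, D, E, F, G}.
{B, C}: every determinant is a superkey — BCNF.
{A, C, D, E, F, G}: every determinant is a superkey — BCNF.

{A, C, D, E, F, G}; {B, C}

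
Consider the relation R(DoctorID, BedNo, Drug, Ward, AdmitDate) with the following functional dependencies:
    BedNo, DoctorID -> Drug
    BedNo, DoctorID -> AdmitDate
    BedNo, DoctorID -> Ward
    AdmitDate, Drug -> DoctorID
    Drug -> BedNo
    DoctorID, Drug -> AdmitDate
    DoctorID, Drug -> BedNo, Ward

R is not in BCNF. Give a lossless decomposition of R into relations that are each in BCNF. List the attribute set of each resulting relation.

{AdmitDate, DoctorID, Drug, Ward}; {BedNo, Drug}

Candidate keys of the original relation: {AdmitDate, Drug}, {BedNo, DoctorID}, {DoctorID, Drug}.
In {AdmitDate, BedNo, DoctorID, Drug, Ward}, {Drug} is not a superkey ({Drug}⁺ restricted to this set is {BedNo, Drug}), so split on Drug -> BedNo into {BedNo, Drug} and {AdmitDate, DoctorID, Drug, Ward}.
{BedNo, Drug} has no BCNF violation.
{AdmitDate, DoctorID, Drug, Ward} has no BCNF violation.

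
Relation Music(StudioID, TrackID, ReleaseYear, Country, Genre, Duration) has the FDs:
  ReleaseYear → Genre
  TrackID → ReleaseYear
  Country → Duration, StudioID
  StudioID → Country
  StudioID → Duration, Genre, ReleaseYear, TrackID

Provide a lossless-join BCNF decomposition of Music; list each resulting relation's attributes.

{Country, Duration, StudioID, TrackID}; {Genre, ReleaseYear}; {ReleaseYear, TrackID}

Candidate keys of the original relation: {Country}, {StudioID}.
In {Country, Duration, Genre, ReleaseYear, StudioID, TrackID}, {ReleaseYear} is not a superkey ({ReleaseYear}⁺ restricted to this set is {Genre, ReleaseYear}), so split on ReleaseYear → Genre into {Genre, ReleaseYear} and {Country, Duration, ReleaseYear, StudioID, TrackID}.
{Genre, ReleaseYear} is in BCNF.
In {Country, Duration, ReleaseYear, StudioID, TrackID}, {TrackID} is not a superkey ({TrackID}⁺ restricted to this set is {ReleaseYear, TrackID}), so split on TrackID → ReleaseYear into {ReleaseYear, TrackID} and {Country, Duration, StudioID, TrackID}.
{ReleaseYear, TrackID} is in BCNF.
{Country, Duration, StudioID, TrackID} is in BCNF.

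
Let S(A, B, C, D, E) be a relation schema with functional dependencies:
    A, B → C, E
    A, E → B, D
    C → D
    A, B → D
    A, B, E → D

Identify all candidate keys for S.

{A, B}, {A, E}

Attributes never on any right-hand side: {A} — every candidate key must contain it.
Closure of {A, B} is {A, B, C, D, E}, the whole schema; {A, B} is a candidate key.
Closure of {A, E} is {A, B, C, D, E}, the whole schema; {A, E} is a candidate key.
Any other superkey properly contains one of these, so there are no further candidate keys.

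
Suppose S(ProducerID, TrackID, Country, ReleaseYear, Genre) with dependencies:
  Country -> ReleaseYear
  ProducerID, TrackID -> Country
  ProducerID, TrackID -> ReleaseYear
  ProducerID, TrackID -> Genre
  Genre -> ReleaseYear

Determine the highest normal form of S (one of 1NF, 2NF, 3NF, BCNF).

Candidate key: {ProducerID, TrackID}. Prime attributes: {ProducerID, TrackID}.
For Country -> ReleaseYear we have {Country}⁺ = {Country, ReleaseYear}; {Country} is not a superkey, so BCNF fails.
Country -> ReleaseYear determines the non-prime attribute {ReleaseYear} from a non-superkey — 3NF is violated.
No proper subset of a key has a non-prime attribute in its closure, so there is no partial dependency; 2NF holds.

2NF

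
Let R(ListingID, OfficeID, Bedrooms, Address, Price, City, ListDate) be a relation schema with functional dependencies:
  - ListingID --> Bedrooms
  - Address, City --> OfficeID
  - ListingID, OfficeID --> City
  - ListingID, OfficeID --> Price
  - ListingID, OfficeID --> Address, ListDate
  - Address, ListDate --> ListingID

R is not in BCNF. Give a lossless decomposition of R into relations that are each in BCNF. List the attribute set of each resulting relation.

Candidate keys of the original relation: {Address, City, ListDate}, {Address, City, ListingID}, {Address, ListDate, OfficeID}, {ListingID, OfficeID}.
{Address, Bedrooms, City, ListDate, ListingID, OfficeID, Price}: {ListingID} determines {Bedrooms, ListingID} here but is not a superkey — split on ListingID --> Bedrooms, giving {Bedrooms, ListingID} and {Address, City, ListDate, ListingID, OfficeID, Price}.
{Bedrooms, ListingID} has no BCNF violation.
{Address, City, ListDate, ListingID, OfficeID, Price}: {Address, City} determines {Address, City, OfficeID} here but is not a superkey — split on Address, City --> OfficeID, giving {Address, City, OfficeID} and {Address, City, ListDate, ListingID, Price}.
{Address, City, OfficeID} has no BCNF violation.
{Address, City, ListDate, ListingID, Price}: {Address, ListDate} determines {Address, ListDate, ListingID} here but is not a superkey — split on Address, ListDate --> ListingID, giving {Address, ListDate, ListingID} and {Address, City, ListDate, Price}.
{Address, ListDate, ListingID} has no BCNF violation.
{Address, City, ListDate, Price} has no BCNF violation.

{Address, City, ListDate, Price}; {Address, City, OfficeID}; {Address, ListDate, ListingID}; {Bedrooms, ListingID}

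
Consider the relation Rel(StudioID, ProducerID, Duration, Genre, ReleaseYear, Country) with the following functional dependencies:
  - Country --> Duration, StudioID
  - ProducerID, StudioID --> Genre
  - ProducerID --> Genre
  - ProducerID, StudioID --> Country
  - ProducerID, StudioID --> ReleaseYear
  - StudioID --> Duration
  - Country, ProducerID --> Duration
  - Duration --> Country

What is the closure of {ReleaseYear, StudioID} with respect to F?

Start with {ReleaseYear, StudioID}.
StudioID --> Duration applies; add {Duration} → now {Duration, ReleaseYear, StudioID}.
Duration --> Country applies; add {Country} → now {Country, Duration, ReleaseYear, StudioID}.
No further FD applies.

{Country, Duration, ReleaseYear, StudioID}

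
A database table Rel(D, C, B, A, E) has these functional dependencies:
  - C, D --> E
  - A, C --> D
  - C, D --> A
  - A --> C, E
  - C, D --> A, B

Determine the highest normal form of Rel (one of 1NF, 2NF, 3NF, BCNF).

BCNF

Candidate keys: {A}, {C, D}. Prime attributes: {A, C, D}.
Each dependency's left side is a superkey — BCNF holds.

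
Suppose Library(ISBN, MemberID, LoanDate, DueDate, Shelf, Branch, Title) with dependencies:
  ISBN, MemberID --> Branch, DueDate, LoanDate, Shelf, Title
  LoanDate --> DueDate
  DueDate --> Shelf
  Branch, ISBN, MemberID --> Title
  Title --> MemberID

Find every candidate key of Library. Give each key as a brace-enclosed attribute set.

{ISBN, MemberID}, {ISBN, Title}

No FD produces {ISBN}, so it must be in every candidate key.
{ISBN, MemberID}⁺ = {Branch, DueDate, ISBN, LoanDate, MemberID, Shelf, Title}, which is every attribute, so {ISBN, MemberID} is a candidate key.
{ISBN, Title}⁺ = {Branch, DueDate, ISBN, LoanDate, MemberID, Shelf, Title}, which is every attribute, so {ISBN, Title} is a candidate key.
Any other superkey properly contains one of these, so there are no further candidate keys.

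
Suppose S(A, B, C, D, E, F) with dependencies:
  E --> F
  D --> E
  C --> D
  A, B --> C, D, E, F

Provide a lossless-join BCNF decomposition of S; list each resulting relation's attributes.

{A, B, C}; {C, D}; {D, E}; {E, F}

Candidate key of the original relation: {A, B}.
{A, B, C, D, E, F}: {E} determines {E, F} here but is not a superkey — split on E --> F, giving {E, F} and {A, B, C, D, E}.
{E, F}: every determinant is a superkey — BCNF.
{A, B, C, D, E}: {D} determines {D, E} here but is not a superkey — split on D --> E, giving {D, E} and {A, B, C, D}.
{D, E}: every determinant is a superkey — BCNF.
{A, B, C, D}: {C} determines {C, D} here but is not a superkey — split on C --> D, giving {C, D} and {A, B, C}.
{C, D}: every determinant is a superkey — BCNF.
{A, B, C}: every determinant is a superkey — BCNF.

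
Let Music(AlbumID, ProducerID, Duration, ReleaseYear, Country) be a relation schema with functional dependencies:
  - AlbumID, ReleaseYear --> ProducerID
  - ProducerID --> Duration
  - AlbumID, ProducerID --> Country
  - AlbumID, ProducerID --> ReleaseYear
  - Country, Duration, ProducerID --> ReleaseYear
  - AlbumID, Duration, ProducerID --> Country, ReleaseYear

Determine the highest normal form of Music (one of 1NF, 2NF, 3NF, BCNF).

Candidate keys: {AlbumID, ProducerID}, {AlbumID, ReleaseYear}. Prime attributes: {AlbumID, ProducerID, ReleaseYear}.
For ProducerID --> Duration we have {ProducerID}⁺ = {Duration, ProducerID}; {ProducerID} is not a superkey, so BCNF fails.
ProducerID --> Duration has non-prime {Duration} on the right and a non-superkey on the left, so 3NF fails.
Since {ProducerID} ⊂ {AlbumID, ProducerID} and {ProducerID}⁺ ⊇ {Duration} with {Duration} non-prime, there is a partial dependency; 2NF fails.

1NF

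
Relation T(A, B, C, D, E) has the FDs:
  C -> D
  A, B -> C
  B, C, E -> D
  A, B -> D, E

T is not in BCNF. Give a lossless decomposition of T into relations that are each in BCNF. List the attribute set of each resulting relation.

Candidate key of the original relation: {A, B}.
In {A, B, C, D, E}, {C} is not a superkey ({C}⁺ restricted to this set is {C, D}), so split on C -> D into {C, D} and {A, B, C, E}.
{C, D}: every determinant is a superkey — BCNF.
{A, B, C, E}: every determinant is a superkey — BCNF.

{A, B, C, E}; {C, D}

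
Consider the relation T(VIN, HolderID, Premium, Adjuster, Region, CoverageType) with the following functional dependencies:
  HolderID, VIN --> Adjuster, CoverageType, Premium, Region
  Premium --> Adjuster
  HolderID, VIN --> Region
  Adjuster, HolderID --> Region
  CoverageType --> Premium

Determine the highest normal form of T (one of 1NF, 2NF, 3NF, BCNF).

Candidate key: {HolderID, VIN}. Prime attributes: {HolderID, VIN}.
For Premium --> Adjuster we have {Premium}⁺ = {Adjuster, Premium}; {Premium} is not a superkey, so BCNF fails.
Premium --> Adjuster has non-prime {Adjuster} on the right and a non-superkey on the left, so 3NF fails.
Checking every proper subset of each key, none determines a non-prime attribute — 2NF is satisfied.

2NF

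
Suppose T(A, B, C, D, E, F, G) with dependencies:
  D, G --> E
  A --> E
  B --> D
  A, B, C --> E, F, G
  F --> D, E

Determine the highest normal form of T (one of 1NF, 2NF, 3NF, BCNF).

1NF

Candidate key: {A, B, C}. Prime attributes: {A, B, C}.
D, G --> E breaks BCNF: {D, G}⁺ = {D, E, G}, so {D, G} is not a superkey.
D, G --> E has non-prime {E} on the right and a non-superkey on the left, so 3NF fails.
{A} is a proper subset of the key {A, B, C}, and {A}⁺ contains the non-prime attribute {E} — a partial dependency, so 2NF is violated.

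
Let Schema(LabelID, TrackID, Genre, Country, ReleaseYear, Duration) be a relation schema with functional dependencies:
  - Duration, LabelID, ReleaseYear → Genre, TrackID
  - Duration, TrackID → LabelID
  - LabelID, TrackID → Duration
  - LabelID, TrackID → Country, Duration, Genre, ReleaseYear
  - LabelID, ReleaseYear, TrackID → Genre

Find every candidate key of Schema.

{Duration, TrackID}⁺ = {Country, Duration, Genre, LabelID, ReleaseYear, TrackID} — all of the relation — so {Duration, TrackID} is a candidate key.
{LabelID, TrackID}⁺ = {Country, Duration, Genre, LabelID, ReleaseYear, TrackID} — all of the relation — so {LabelID, TrackID} is a candidate key.
{Duration, LabelID, ReleaseYear}⁺ = {Country, Duration, Genre, LabelID, ReleaseYear, TrackID} — all of the relation — so {Duration, LabelID, ReleaseYear} is a candidate key.
Any other superkey properly contains one of these, so there are no further candidate keys.

{Duration, LabelID, ReleaseYear}, {Duration, TrackID}, {LabelID, TrackID}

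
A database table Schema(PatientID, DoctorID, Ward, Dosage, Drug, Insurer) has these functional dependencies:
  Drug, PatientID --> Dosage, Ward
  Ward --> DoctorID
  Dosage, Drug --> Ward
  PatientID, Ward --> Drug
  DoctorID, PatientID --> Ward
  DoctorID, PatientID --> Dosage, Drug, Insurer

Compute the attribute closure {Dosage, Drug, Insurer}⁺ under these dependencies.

Start with {Dosage, Drug, Insurer}.
Dosage, Drug --> Ward applies; add {Ward} → now {Dosage, Drug, Insurer, Ward}.
Ward --> DoctorID applies; add {DoctorID} → now {DoctorID, Dosage, Drug, Insurer, Ward}.
No further FD applies.

{DoctorID, Dosage, Drug, Insurer, Ward}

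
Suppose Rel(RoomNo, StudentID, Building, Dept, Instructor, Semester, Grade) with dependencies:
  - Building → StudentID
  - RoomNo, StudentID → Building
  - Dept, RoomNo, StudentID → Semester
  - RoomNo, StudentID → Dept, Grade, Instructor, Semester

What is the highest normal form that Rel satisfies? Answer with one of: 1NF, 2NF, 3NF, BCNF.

Candidate keys: {Building, RoomNo}, {RoomNo, StudentID}. Prime attributes: {Building, RoomNo, StudentID}.
Building → StudentID: {Building}⁺ = {Building, StudentID}, which is not all of the attributes, so the left side is not a superkey — BCNF is violated.
Since {StudentID} ⊆ prime attributes and every other non-superkey FD also has a prime right side, the schema is in 3NF.

3NF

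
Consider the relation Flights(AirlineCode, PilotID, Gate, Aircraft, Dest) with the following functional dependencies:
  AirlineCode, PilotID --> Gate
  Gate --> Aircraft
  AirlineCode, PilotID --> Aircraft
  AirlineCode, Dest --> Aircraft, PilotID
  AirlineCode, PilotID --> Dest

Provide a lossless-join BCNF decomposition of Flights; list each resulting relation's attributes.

{Aircraft, Gate}; {AirlineCode, Dest, Gate, PilotID}

Candidate keys of the original relation: {AirlineCode, Dest}, {AirlineCode, PilotID}.
{Aircraft, AirlineCode, Dest, Gate, PilotID}: {Gate} determines {Aircraft, Gate} here but is not a superkey — split on Gate --> Aircraft, giving {Aircraft, Gate} and {AirlineCode, Dest, Gate, PilotID}.
{Aircraft, Gate}: every determinant is a superkey — BCNF.
{AirlineCode, Dest, Gate, PilotID}: every determinant is a superkey — BCNF.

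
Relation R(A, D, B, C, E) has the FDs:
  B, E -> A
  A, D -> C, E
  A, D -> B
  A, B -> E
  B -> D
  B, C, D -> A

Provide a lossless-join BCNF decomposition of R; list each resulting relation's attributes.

{A, B, C, E}; {B, D}

Candidate keys of the original relation: {A, B}, {A, D}, {B, C}, {B, E}.
In {A, B, C, D, E}, {B} is not a superkey ({B}⁺ restricted to this set is {B, D}), so split on B -> D into {B, D} and {A, B, C, E}.
{B, D} has no BCNF violation.
{A, B, C, E} has no BCNF violation.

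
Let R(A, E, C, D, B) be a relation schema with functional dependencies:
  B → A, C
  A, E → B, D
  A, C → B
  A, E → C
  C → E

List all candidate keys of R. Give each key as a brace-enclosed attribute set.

{A, C}, {A, E}, {B}

{B} is a candidate key since {B}⁺ = {A, B, C, D, E} covers every attribute.
{A, C} is a candidate key since {A, C}⁺ = {A, B, C, D, E} covers every attribute.
{A, E} is a candidate key since {A, E}⁺ = {A, B, C, D, E} covers every attribute.
Any other superkey properly contains one of these, so there are no further candidate keys.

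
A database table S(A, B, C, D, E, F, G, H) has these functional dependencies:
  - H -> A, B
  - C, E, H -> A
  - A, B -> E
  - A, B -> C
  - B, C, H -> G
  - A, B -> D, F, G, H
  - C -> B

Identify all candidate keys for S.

{A, B}, {A, C}, {H}

Closure of {H} is {A, B, C, D, E, F, G, H}, the whole schema; {H} is a candidate key.
Closure of {A, B} is {A, B, C, D, E, F, G, H}, the whole schema; {A, B} is a candidate key.
Closure of {A, C} is {A, B, C, D, E, F, G, H}, the whole schema; {A, C} is a candidate key.
Any other superkey properly contains one of these, so there are no further candidate keys.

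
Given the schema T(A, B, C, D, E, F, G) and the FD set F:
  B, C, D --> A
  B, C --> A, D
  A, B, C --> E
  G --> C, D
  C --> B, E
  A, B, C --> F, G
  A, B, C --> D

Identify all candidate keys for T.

{C}, {G}

{C}⁺ = {A, B, C, D, E, F, G} — all of the relation — so {C} is a candidate key.
{G}⁺ = {A, B, C, D, E, F, G} — all of the relation — so {G} is a candidate key.
These are minimal and exhaustive — every other superkey contains one of them.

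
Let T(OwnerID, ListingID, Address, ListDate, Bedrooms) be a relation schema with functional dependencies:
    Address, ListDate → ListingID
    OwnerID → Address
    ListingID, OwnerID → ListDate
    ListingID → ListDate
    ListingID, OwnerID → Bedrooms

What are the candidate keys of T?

{OwnerID} never appears on the right of any FD, so every key must include it.
{ListDate, OwnerID} is a candidate key since {ListDate, OwnerID}⁺ = {Address, Bedrooms, ListDate, ListingID, OwnerID} covers every attribute.
{ListingID, OwnerID} is a candidate key since {ListingID, OwnerID}⁺ = {Address, Bedrooms, ListDate, ListingID, OwnerID} covers every attribute.
These are minimal and exhaustive — every other superkey contains one of them.

{ListDate, OwnerID}, {ListingID, OwnerID}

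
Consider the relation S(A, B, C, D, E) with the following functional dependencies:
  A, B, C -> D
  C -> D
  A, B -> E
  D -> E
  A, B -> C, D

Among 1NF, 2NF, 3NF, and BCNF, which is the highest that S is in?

Candidate key: {A, B}. Prime attributes: {A, B}.
C -> D: {C}⁺ = {C, D, E}, which is not all of the attributes, so the left side is not a superkey — BCNF is violated.
C -> D has non-prime {D} on the right and a non-superkey on the left, so 3NF fails.
No proper subset of a key has a non-prime attribute in its closure, so there is no partial dependency; 2NF holds.

2NF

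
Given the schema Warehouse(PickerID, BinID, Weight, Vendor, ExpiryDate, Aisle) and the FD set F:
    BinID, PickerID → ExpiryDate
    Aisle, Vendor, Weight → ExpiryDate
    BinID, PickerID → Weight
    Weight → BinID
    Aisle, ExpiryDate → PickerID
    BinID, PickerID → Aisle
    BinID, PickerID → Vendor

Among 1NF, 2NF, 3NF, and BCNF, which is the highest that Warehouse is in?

3NF

Candidate keys: {Aisle, BinID, ExpiryDate}, {Aisle, ExpiryDate, Weight}, {Aisle, Vendor, Weight}, {BinID, PickerID}, {PickerID, Weight}. Prime attributes: {Aisle, BinID, ExpiryDate, PickerID, Vendor, Weight}.
For Weight → BinID we have {Weight}⁺ = {BinID, Weight}; {Weight} is not a superkey, so BCNF fails.
But every attribute on its right side ({BinID}) is prime, and the same holds for every other non-superkey FD, so 3NF still holds.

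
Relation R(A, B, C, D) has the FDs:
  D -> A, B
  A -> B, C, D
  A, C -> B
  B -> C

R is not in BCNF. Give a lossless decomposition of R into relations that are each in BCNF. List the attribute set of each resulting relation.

Candidate keys of the original relation: {A}, {D}.
Within {A, B, C, D}: {B}⁺ ∩ {A, B, C, D} = {B, C}, not the whole set, so B -> C violates BCNF; decompose into {B, C} and {A, B, D}.
{B, C}: every determinant is a superkey — BCNF.
{A, B, D}: every determinant is a superkey — BCNF.

{A, B, D}; {B, C}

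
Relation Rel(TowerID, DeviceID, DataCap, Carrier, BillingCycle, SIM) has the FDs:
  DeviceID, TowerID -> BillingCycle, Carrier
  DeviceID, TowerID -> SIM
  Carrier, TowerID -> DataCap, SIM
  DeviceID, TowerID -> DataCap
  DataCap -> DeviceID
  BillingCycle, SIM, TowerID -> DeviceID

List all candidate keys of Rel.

{BillingCycle, SIM, TowerID}, {Carrier, TowerID}, {DataCap, TowerID}, {DeviceID, TowerID}

{TowerID} never appears on the right of any FD, so every key must include it.
Closure of {Carrier, TowerID} is {BillingCycle, Carrier, DataCap, DeviceID, SIM, TowerID}, the whole schema; {Carrier, TowerID} is a candidate key.
Closure of {DataCap, TowerID} is {BillingCycle, Carrier, DataCap, DeviceID, SIM, TowerID}, the whole schema; {DataCap, TowerID} is a candidate key.
Closure of {DeviceID, TowerID} is {BillingCycle, Carrier, DataCap, DeviceID, SIM, TowerID}, the whole schema; {DeviceID, TowerID} is a candidate key.
Closure of {BillingCycle, SIM, TowerID} is {BillingCycle, Carrier, DataCap, DeviceID, SIM, TowerID}, the whole schema; {BillingCycle, SIM, TowerID} is a candidate key.
Any other superkey properly contains one of these, so there are no further candidate keys.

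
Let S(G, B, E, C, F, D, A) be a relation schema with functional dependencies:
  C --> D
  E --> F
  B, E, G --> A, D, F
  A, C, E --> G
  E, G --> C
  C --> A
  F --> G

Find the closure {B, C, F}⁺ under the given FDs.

{A, B, C, D, F, G}

Start with {B, C, F}.
C --> D applies; add {D} → now {B, C, D, F}.
C --> A applies; add {A} → now {A, B, C, D, F}.
F --> G applies; add {G} → now {A, B, C, D, F, G}.
No further FD applies.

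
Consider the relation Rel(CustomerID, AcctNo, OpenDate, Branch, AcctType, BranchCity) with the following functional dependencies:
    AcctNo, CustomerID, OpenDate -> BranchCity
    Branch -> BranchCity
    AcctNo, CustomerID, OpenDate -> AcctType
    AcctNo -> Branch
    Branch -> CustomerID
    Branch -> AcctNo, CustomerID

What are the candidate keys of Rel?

{AcctNo, OpenDate}, {Branch, OpenDate}

No FD produces {OpenDate}, so it must be in every candidate key.
{AcctNo, OpenDate} is a candidate key since {AcctNo, OpenDate}⁺ = {AcctNo, AcctType, Branch, BranchCity, CustomerID, OpenDate} covers every attribute.
{Branch, OpenDate} is a candidate key since {Branch, OpenDate}⁺ = {AcctNo, AcctType, Branch, BranchCity, CustomerID, OpenDate} covers every attribute.
These are minimal and exhaustive — every other superkey contains one of them.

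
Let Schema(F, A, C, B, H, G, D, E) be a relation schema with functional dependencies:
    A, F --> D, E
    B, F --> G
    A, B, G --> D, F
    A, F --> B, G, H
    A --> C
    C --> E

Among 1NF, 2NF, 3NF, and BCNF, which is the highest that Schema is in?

Candidate keys: {A, B, G}, {A, F}. Prime attributes: {A, B, F, G}.
For B, F --> G we have {B, F}⁺ = {B, F, G}; {B, F} is not a superkey, so BCNF fails.
A --> C has non-prime {C} on the right and a non-superkey on the left, so 3NF fails.
The proper key subset {A} of {A, F} determines non-prime {C, E}, so the relation is not even in 2NF.

1NF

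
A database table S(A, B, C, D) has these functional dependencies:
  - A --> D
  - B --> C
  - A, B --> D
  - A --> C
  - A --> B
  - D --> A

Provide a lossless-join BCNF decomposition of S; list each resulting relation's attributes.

{A, B, D}; {B, C}

Candidate keys of the original relation: {A}, {D}.
{A, B, C, D}: {B} determines {B, C} here but is not a superkey — split on B --> C, giving {B, C} and {A, B, D}.
{B, C}: every determinant is a superkey — BCNF.
{A, B, D}: every determinant is a superkey — BCNF.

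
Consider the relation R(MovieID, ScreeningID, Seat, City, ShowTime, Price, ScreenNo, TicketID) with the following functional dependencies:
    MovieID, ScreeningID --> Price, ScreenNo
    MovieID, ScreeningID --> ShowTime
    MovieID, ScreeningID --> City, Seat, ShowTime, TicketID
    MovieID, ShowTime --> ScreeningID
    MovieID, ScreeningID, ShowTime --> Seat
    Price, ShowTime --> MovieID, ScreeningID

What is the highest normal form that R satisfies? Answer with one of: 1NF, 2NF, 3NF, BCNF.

BCNF

Candidate keys: {MovieID, ScreeningID}, {MovieID, ShowTime}, {Price, ShowTime}. Prime attributes: {MovieID, Price, ScreeningID, ShowTime}.
The left-hand side of every FD is a superkey, so BCNF is satisfied.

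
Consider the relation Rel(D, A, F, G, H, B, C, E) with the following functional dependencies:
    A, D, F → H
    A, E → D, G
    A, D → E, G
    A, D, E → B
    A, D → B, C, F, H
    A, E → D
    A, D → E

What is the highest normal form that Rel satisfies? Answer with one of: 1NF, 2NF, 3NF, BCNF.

BCNF

Candidate keys: {A, D}, {A, E}. Prime attributes: {A, D, E}.
Every FD has a superkey on the left, so the relation is in BCNF.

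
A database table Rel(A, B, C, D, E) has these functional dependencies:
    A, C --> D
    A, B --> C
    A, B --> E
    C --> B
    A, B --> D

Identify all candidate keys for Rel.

{A} never appears on the right of any FD, so every key must include it.
{A, B}⁺ = {A, B, C, D, E}, which is every attribute, so {A, B} is a candidate key.
{A, C}⁺ = {A, B, C, D, E}, which is every attribute, so {A, C} is a candidate key.
These are minimal and exhaustive — every other superkey contains one of them.

{A, B}, {A, C}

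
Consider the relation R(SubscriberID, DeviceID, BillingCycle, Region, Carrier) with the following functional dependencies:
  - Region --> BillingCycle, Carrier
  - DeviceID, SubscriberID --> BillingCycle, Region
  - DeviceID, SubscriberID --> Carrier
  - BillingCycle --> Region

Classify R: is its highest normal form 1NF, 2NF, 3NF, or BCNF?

2NF

Candidate key: {DeviceID, SubscriberID}. Prime attributes: {DeviceID, SubscriberID}.
Region --> BillingCycle, Carrier breaks BCNF: {Region}⁺ = {BillingCycle, Carrier, Region}, so {Region} is not a superkey.
Region --> BillingCycle, Carrier has non-prime {BillingCycle, Carrier} on the right and a non-superkey on the left, so 3NF fails.
No non-prime attribute depends on a proper subset of any candidate key, so 2NF holds.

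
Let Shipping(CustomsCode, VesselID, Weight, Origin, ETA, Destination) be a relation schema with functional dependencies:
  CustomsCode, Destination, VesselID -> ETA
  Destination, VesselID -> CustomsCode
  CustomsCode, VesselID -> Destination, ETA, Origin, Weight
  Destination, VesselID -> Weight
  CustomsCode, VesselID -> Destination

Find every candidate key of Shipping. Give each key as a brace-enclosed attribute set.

{CustomsCode, VesselID}, {Destination, VesselID}

Attributes never on any right-hand side: {VesselID} — every candidate key must contain it.
{CustomsCode, VesselID}⁺ = {CustomsCode, Destination, ETA, Origin, VesselID, Weight}, which is every attribute, so {CustomsCode, VesselID} is a candidate key.
{Destination, VesselID}⁺ = {CustomsCode, Destination, ETA, Origin, VesselID, Weight}, which is every attribute, so {Destination, VesselID} is a candidate key.
No proper subset of any of these is a key, and no other minimal superkey exists.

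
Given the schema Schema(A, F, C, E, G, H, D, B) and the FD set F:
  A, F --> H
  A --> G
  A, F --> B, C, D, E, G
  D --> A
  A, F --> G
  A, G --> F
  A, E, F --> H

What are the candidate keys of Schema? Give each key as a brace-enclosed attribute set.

{A}⁺ = {A, B, C, D, E, F, G, H}, which is every attribute, so {A} is a candidate key.
{D}⁺ = {A, B, C, D, E, F, G, H}, which is every attribute, so {D} is a candidate key.
No proper subset of any of these is a key, and no other minimal superkey exists.

{A}, {D}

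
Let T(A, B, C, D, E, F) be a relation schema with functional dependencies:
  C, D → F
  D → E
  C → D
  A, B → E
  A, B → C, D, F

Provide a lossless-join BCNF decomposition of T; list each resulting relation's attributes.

Candidate key of the original relation: {A, B}.
{A, B, C, D, E, F}: {C, D} determines {C, D, E, F} here but is not a superkey — split on C, D → E, F, giving {C, D, E, F} and {A, B, C, D}.
{C, D, E, F}: {D} determines {D, E} here but is not a superkey — split on D → E, giving {D, E} and {C, D, F}.
{D, E}: every determinant is a superkey — BCNF.
{C, D, F}: every determinant is a superkey — BCNF.
{A, B, C, D}: {C} determines {C, D} here but is not a superkey — split on C → D, giving {C, D} and {A, B, C}.
{C, D}: every determinant is a superkey — BCNF.
{A, B, C}: every determinant is a superkey — BCNF.

{A, B, C}; {C, D, F}; {D, E}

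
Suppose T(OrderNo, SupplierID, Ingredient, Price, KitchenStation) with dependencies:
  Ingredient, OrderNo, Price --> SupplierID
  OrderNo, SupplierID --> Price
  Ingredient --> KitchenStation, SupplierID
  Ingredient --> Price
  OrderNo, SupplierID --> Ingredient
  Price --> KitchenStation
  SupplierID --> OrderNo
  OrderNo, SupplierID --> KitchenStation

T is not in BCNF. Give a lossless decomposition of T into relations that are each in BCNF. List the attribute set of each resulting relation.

{Ingredient, OrderNo, Price, SupplierID}; {KitchenStation, Price}

Candidate keys of the original relation: {Ingredient}, {SupplierID}.
In {Ingredient, KitchenStation, OrderNo, Price, SupplierID}, {Price} is not a superkey ({Price}⁺ restricted to this set is {KitchenStation, Price}), so split on Price --> KitchenStation into {KitchenStation, Price} and {Ingredient, OrderNo, Price, SupplierID}.
{KitchenStation, Price} has no BCNF violation.
{Ingredient, OrderNo, Price, SupplierID} has no BCNF violation.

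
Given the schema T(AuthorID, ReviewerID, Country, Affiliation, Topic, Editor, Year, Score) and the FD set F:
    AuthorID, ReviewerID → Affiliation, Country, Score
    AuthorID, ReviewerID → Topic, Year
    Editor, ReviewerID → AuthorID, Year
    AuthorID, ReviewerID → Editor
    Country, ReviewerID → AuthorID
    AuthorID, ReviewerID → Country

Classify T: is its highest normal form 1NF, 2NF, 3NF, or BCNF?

Candidate keys: {AuthorID, ReviewerID}, {Country, ReviewerID}, {Editor, ReviewerID}. Prime attributes: {AuthorID, Country, Editor, ReviewerID}.
Every FD has a superkey on the left, so the relation is in BCNF.

BCNF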